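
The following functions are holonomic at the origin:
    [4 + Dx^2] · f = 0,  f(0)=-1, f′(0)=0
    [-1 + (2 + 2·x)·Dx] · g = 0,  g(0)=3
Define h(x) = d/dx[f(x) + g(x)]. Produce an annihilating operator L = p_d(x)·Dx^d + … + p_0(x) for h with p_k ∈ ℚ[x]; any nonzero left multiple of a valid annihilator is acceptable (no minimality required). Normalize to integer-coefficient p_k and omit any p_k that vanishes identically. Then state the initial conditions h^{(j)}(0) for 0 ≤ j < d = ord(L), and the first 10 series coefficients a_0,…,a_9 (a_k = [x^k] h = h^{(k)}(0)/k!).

f: a_k = -1, 0, 2, 0, -2/3, 0, 4/45, 0, -2/315, 0, …
g: a_k = 3, 3/2, -3/8, 3/16, -15/128, 21/256, -63/1024, 99/2048, -1287/32768, 2145/65536, …
Sum ⇒ L₀ = lclm(L_f,L_g) in ℚ(x)⟨Dx⟩.
Differentiate: ansatz ord ≤ ord L₀ ⇒ L.
L = (-124 - 128·x - 64·x^2) + (-152 - 408·x - 384·x^2 - 128·x^3)·Dx + (-31 - 32·x - 16·x^2)·Dx^2 + (-38 - 102·x - 96·x^2 - 32·x^3)·Dx^3  (order 3).
h: a_k = 3/2, 13/4, 9/16, -301/96, 105/256, 1261/7680, 693/2048, -470941/1290240, 19305/65536, -102329699/371589120, …
ICs: h(0) = 3/2, h′(0) = 13/4, h′′(0) = 9/8.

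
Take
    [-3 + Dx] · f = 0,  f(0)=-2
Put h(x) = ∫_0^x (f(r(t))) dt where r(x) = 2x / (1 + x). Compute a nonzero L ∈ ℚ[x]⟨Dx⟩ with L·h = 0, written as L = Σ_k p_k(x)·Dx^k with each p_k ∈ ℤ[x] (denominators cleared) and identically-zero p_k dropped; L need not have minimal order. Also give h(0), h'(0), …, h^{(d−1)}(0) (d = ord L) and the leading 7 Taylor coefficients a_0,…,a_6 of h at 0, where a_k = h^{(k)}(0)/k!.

f: a_k = -2, -6, -9, -9, -27/4, -81/20, -81/40, …
Change of var in L_f (x↦r) gives L₀.
h=∫h₀ ⇒ L = L₀·Dx.
L = -6·Dx + (1 + 2·x + x^2)·Dx^2  (order 2).
h: a_k = 0, -2, -6, -8, -3, 12/5, 2/5, …
ICs: h(0) = 0, h′(0) = -2.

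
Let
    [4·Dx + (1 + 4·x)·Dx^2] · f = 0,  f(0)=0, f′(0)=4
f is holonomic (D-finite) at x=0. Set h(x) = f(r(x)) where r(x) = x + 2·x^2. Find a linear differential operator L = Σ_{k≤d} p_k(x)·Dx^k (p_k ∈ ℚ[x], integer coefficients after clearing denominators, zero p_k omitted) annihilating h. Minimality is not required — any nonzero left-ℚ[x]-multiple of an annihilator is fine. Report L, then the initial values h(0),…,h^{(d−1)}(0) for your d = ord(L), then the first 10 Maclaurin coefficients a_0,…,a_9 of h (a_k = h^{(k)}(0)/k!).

L = (16·x + 32·x^2)·Dx + (1 + 8·x + 24·x^2 + 32·x^3)·Dx^2  (order 2).
h: a_k = 0, 4, 0, -32/3, 32, -256/5, 0, 2048/7, -1024, 16384/9, …
ICs: h(0) = 0, h′(0) = 4.

f: a_k = 0, 4, -8, 64/3, -64, 1024/5, -2048/3, 16384/7, -8192, 262144/9, …
L₀ from L_f via x↦r, Dx↦r'^{-1}Dx.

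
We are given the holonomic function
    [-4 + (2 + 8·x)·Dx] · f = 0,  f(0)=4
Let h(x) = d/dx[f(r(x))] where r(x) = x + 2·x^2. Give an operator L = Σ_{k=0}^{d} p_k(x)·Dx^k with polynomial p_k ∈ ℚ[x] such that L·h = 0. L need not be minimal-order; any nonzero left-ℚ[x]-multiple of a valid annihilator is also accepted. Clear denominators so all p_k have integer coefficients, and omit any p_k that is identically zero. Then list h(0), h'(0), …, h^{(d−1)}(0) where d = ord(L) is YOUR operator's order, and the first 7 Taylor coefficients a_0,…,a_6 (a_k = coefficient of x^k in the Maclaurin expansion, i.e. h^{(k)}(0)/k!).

L = 2 + (-1 - 8·x - 24·x^2 - 32·x^3)·Dx  (order 1).
h: a_k = 8, 16, -48, 96, -80, -288, 1568, …
ICs: h(0) = 8.

f: a_k = 4, 8, -8, 16, -40, 112, -336, …
Substitute x→r, Dx→(1/r')Dx; clear ⇒ L₀.
Derive L from L₀ (diff closure).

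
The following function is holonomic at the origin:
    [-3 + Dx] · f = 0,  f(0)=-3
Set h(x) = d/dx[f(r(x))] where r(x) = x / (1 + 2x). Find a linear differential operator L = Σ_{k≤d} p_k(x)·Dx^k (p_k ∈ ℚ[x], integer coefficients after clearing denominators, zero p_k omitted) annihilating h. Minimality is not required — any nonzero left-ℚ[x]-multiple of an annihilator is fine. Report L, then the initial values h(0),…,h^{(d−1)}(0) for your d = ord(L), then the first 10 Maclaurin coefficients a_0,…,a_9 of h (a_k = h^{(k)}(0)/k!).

f: a_k = -3, -9, -27/2, -27/2, -81/8, -243/40, -243/80, -729/560, -2187/4480, -729/4480, …
Substitute x→r, Dx→(1/r')Dx; clear ⇒ L₀.
h=h₀': d/dx-closure on L₀ ⇒ L.
L = (-1 - 8·x) + (-1 - 4·x - 4·x^2)·Dx  (order 1).
h: a_k = -9, 9, 27/2, -153/2, 1557/8, -14229/40, 37323/80, -136251/560, -4409073/4480, 20526633/4480, …
ICs: h(0) = -9.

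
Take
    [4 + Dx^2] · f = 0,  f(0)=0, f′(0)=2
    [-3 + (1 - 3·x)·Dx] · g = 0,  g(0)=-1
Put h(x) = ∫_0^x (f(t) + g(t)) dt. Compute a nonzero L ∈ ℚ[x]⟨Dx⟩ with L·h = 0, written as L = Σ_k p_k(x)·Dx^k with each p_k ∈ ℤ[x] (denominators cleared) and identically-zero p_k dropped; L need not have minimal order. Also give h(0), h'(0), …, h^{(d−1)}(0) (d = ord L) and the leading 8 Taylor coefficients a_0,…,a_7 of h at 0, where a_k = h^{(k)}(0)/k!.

L = (-348 + 144·x - 216·x^2)·Dx + (44 - 180·x + 216·x^2 - 216·x^3)·Dx^2 + (-87 + 36·x - 54·x^2)·Dx^3 + (11 - 45·x + 54·x^2 - 54·x^3)·Dx^4  (order 4).
h: a_k = 0, -1, -1/2, -3, -85/12, -81/5, -3641/90, -729/7, …
ICs: h(0) = 0, h′(0) = -1, h′′(0) = -1, h′′′(0) = -18.

f: a_k = 0, 2, 0, -4/3, 0, 4/15, 0, -8/315, …
g: a_k = -1, -3, -9, -27, -81, -243, -729, -2187, …
h₀=f+g: left-lcm gives L₀, ord ≤ 3.
h=∫₀ˣh₀: take L = L₀·Dx.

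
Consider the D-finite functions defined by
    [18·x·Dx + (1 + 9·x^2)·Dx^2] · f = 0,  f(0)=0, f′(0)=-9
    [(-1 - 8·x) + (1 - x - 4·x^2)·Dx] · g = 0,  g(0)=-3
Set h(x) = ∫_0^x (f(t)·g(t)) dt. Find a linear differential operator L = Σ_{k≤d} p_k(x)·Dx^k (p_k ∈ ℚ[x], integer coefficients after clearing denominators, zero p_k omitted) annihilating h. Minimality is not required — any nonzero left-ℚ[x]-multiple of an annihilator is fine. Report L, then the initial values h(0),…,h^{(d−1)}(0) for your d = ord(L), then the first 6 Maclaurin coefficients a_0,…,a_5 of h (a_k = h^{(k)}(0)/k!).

f: a_k = 0, -9, 0, 27, 0, -729/5, …
g: a_k = -3, -3, -15, -27, -87, -195, …
f·g: L₀ = L_f ⊗_s L_g, ord ≤ 2·1.
∫: right-multiply L₀ by Dx.
L = (8 + 18·x + 216·x^2)·Dx + (2 - 2·x + 36·x^2 + 216·x^3)·Dx^2 + (-1 + x - 5·x^2 + 9·x^3 + 36·x^4)·Dx^3  (order 3).
h: a_k = 0, 0, 27/2, 9, 27/2, 162/5, …
ICs: h(0) = 0, h′(0) = 0, h′′(0) = 27.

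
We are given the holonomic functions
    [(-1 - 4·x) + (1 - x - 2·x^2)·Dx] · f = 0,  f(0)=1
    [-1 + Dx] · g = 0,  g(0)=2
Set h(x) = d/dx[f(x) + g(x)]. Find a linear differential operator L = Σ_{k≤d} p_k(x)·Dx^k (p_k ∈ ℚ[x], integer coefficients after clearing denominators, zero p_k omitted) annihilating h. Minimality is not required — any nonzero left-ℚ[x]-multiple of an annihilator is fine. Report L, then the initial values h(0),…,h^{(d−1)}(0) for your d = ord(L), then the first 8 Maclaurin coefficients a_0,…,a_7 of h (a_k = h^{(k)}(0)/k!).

f: a_k = 1, 1, 3, 5, 11, 21, 43, 85, …
g: a_k = 2, 2, 1, 1/3, 1/12, 1/60, 1/360, 1/2520, …
Sum ⇒ L₀ = lclm(L_f,L_g) in ℚ(x)⟨Dx⟩.
h=h₀': d/dx-closure on L₀ ⇒ L.
L = (24 + 138·x + 144·x^2 + 240·x^3 + 48·x^4) + (-29 - 142·x - 155·x^2 - 200·x^3 + 20·x^4 + 16·x^5)·Dx + (5 + 4·x + 11·x^2 - 40·x^3 - 68·x^4 - 16·x^5)·Dx^2  (order 2).
h: a_k = 3, 8, 16, 133/3, 1261/12, 15481/60, 214201/360, 3447361/2520, …
ICs: h(0) = 3, h′(0) = 8.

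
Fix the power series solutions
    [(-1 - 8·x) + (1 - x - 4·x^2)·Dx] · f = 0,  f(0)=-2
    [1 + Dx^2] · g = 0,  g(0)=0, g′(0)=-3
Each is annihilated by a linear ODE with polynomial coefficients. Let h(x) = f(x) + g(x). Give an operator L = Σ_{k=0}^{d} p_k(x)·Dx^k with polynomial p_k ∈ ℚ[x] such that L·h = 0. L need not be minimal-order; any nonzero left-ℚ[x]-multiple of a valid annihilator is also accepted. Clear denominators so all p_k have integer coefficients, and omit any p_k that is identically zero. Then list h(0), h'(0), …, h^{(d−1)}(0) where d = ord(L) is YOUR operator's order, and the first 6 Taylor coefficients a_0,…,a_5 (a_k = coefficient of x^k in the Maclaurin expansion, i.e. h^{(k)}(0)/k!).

L = (55 + 486·x + 553·x^2 + 1488·x^3 + 80·x^4 + 128·x^5) + (-11 - 11·x - 23·x^2 + 169·x^3 + 348·x^4 + 48·x^5 + 64·x^6)·Dx + (55 + 486·x + 553·x^2 + 1488·x^3 + 80·x^4 + 128·x^5)·Dx^2 + (-11 - 11·x - 23·x^2 + 169·x^3 + 348·x^4 + 48·x^5 + 64·x^6)·Dx^3  (order 3).
h: a_k = -2, -5, -10, -35/2, -58, -5201/40, …
ICs: h(0) = -2, h′(0) = -5, h′′(0) = -20.

f: a_k = -2, -2, -10, -18, -58, -130, …
g: a_k = 0, -3, 0, 1/2, 0, -1/40, …
Weyl lclm of L_f,L_g ⇒ L₀ (ord ≤ 3).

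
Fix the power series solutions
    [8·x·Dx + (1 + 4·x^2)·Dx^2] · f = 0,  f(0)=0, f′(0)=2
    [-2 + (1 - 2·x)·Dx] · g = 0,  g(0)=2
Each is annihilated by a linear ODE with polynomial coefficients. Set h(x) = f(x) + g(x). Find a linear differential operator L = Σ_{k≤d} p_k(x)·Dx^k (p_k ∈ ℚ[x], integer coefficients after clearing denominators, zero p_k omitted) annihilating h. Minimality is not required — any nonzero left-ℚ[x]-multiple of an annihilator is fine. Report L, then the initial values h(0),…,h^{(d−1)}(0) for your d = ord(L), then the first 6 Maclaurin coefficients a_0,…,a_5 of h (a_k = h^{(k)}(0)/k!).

L = (8 - 64·x - 96·x^2)·Dx + (-8 + 8·x - 32·x^2 - 96·x^3)·Dx^2 + (1 - 16·x^4)·Dx^3  (order 3).
h: a_k = 2, 6, 8, 40/3, 32, 352/5, …
ICs: h(0) = 2, h′(0) = 6, h′′(0) = 16.

f: a_k = 0, 2, 0, -8/3, 0, 32/5, …
g: a_k = 2, 4, 8, 16, 32, 64, …
h₀=f+g: left-lcm gives L₀, ord ≤ 3.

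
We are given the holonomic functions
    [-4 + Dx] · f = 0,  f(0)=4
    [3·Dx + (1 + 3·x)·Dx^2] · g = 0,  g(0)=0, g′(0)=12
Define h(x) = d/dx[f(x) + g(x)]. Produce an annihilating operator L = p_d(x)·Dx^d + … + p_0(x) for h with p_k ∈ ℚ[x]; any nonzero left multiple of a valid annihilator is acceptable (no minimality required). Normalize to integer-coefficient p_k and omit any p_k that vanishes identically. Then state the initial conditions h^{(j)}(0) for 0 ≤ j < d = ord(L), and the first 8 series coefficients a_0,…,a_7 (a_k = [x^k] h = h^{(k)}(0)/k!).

L = (-120 - 144·x) + (2 - 96·x - 144·x^2)·Dx + (7 + 33·x + 36·x^2)·Dx^2  (order 2).
h: a_k = 28, 28, 236, -460/3, 3428/3, -41692/15, 397756/45, -8250476/315, …
ICs: h(0) = 28, h′(0) = 28.

f: a_k = 4, 16, 32, 128/3, 128/3, 512/15, 1024/45, 4096/315, …
g: a_k = 0, 12, -18, 36, -81, 972/5, -486, 8748/7, …
Weyl lclm of L_f,L_g ⇒ L₀ (ord ≤ 3).
h₀' ⇒ L via d/dx closure of L₀.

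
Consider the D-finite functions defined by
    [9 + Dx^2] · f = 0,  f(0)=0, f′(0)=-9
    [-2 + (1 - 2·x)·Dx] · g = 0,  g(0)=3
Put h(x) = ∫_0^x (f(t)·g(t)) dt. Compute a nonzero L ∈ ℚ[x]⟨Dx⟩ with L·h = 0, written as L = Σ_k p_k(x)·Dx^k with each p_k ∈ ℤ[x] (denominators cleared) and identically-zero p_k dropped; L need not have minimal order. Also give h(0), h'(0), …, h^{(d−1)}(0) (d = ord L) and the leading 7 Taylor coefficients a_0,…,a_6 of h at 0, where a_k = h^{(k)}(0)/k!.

f: a_k = 0, -9, 0, 27/2, 0, -243/40, 0, …
g: a_k = 3, 6, 12, 24, 48, 96, 192, …
Product ⇒ symmetric product L₀, ord ≤ 2.
∫: right-multiply L₀ by Dx.
L = (-9 + 18·x)·Dx + 4·Dx^2 + (-1 + 2·x)·Dx^3  (order 3).
h: a_k = 0, 0, -27/2, -18, -135/8, -27, -3843/80, …
ICs: h(0) = 0, h′(0) = 0, h′′(0) = -27.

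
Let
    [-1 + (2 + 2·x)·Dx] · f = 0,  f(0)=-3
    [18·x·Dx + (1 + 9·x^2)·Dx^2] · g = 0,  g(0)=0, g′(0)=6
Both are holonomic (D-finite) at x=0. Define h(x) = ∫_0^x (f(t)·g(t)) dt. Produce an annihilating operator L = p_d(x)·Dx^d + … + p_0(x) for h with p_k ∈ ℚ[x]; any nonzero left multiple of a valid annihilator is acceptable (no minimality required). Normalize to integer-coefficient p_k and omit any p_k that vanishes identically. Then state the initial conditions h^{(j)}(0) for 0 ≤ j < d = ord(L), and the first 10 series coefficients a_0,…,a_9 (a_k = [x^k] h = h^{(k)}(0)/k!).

L = (3 - 36·x - 9·x^2)·Dx + (-4 + 68·x + 108·x^2 + 36·x^3)·Dx^2 + (4 + 8·x + 40·x^2 + 72·x^3 + 36·x^4)·Dx^3  (order 3).
h: a_k = 0, 0, -9, -3, 225/16, 207/40, -31749/640, -91467/4480, 34214319/143360, 3664629/35840, …
ICs: h(0) = 0, h′(0) = 0, h′′(0) = -18.

f: a_k = -3, -3/2, 3/8, -3/16, 15/128, -21/256, 63/1024, -99/2048, 1287/32768, -2145/65536, …
g: a_k = 0, 6, 0, -18, 0, 486/5, 0, -4374/7, 0, 4374, …
f·g: L₀ = L_f ⊗_s L_g, ord ≤ 1·2.
h=∫₀ˣh₀: take L = L₀·Dx.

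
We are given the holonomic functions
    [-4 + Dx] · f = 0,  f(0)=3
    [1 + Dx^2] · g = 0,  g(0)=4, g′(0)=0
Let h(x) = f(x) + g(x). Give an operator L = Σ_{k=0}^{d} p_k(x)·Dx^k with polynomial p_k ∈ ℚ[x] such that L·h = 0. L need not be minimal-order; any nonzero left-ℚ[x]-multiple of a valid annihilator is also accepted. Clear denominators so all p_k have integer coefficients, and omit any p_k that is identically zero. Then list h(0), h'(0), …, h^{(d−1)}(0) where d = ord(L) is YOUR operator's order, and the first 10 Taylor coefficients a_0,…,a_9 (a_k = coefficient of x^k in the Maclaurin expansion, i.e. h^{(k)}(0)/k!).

L = -4 + Dx - 4·Dx^2 + Dx^3  (order 3).
h: a_k = 7, 12, 22, 32, 193/6, 128/5, 3071/180, 1024/105, 49153/10080, 2048/945, …
ICs: h(0) = 7, h′(0) = 12, h′′(0) = 44.

f: a_k = 3, 12, 24, 32, 32, 128/5, 256/15, 1024/105, 512/105, 2048/945, …
g: a_k = 4, 0, -2, 0, 1/6, 0, -1/180, 0, 1/10080, 0, …
L₀ := lclm(L_f,L_g); ord L₀ ≤ 1+2.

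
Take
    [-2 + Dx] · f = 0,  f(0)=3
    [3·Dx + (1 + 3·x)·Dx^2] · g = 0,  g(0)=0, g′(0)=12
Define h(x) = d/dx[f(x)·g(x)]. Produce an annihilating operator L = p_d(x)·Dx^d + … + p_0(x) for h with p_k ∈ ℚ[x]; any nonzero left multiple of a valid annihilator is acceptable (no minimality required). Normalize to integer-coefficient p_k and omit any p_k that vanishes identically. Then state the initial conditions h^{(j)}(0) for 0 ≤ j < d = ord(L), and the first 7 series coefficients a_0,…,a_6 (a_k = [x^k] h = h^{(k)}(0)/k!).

f: a_k = 3, 6, 6, 4, 2, 4/5, 4/15, …
g: a_k = 0, 12, -18, 36, -81, 972/5, -486, …
f·g: L₀ = L_f ⊗_s L_g, ord ≤ 1·2.
h=h₀': d/dx-closure on L₀ ⇒ L.
L = (20 - 24·x + 72·x^2) + (-8 + 6·x - 72·x^2)·Dx + (-1 + 3·x + 18·x^2)·Dx^2  (order 2).
h: a_k = 36, 36, 216, -348, 1326, -3960, 60772/5, …
ICs: h(0) = 36, h′(0) = 36.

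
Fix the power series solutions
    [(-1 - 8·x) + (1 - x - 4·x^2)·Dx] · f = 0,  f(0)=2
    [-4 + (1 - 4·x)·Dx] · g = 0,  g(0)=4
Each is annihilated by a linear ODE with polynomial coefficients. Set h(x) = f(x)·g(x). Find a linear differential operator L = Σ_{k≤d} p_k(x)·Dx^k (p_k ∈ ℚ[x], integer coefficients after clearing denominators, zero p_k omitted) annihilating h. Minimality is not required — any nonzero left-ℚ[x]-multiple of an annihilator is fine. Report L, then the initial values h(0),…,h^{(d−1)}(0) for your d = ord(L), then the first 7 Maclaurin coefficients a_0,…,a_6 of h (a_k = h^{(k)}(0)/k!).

f: a_k = 2, 2, 10, 18, 58, 130, 362, …
g: a_k = 4, 16, 64, 256, 1024, 4096, 16384, …
f·g: L₀ = L_f ⊗_s L_g, ord ≤ 1·1.
L = (-5 + 48·x^2) + (1 - 5·x + 16·x^3)·Dx  (order 1).
h: a_k = 8, 40, 200, 872, 3720, 15400, 63048, …
ICs: h(0) = 8.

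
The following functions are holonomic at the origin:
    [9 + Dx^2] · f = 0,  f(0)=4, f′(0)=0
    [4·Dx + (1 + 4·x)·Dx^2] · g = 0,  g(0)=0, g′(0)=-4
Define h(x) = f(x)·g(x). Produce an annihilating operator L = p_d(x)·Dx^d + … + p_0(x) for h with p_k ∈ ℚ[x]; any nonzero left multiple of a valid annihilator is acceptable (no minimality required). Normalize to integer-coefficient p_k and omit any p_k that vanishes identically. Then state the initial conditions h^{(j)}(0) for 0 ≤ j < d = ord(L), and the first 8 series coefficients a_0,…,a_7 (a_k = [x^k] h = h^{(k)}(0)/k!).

f: a_k = 4, 0, -18, 0, 27/2, 0, -81/20, 0, …
g: a_k = 0, -4, 8, -64/3, 64, -1024/5, 2048/3, -16384/7, …
h₀=f·g: eliminate ⇒ L₀, order ≤ 2·2.
L = (-2043 - 1296·x + 44064·x^2 + 186624·x^3 + 186624·x^4) + (72 + 5472·x + 31104·x^2 + 41472·x^3)·Dx + (-182 + 864·x + 12096·x^2 + 41472·x^3 + 41472·x^4)·Dx^2 + (8 + 608·x + 3456·x^2 + 4608·x^3)·Dx^3 + (5 + 112·x + 800·x^2 + 2304·x^3 + 2304·x^4)·Dx^4  (order 4).
h: a_k = 0, -16, 32, -40/3, 112, -2446/5, 5060/3, -208169/35, …
ICs: h(0) = 0, h′(0) = -16, h′′(0) = 64, h′′′(0) = -80.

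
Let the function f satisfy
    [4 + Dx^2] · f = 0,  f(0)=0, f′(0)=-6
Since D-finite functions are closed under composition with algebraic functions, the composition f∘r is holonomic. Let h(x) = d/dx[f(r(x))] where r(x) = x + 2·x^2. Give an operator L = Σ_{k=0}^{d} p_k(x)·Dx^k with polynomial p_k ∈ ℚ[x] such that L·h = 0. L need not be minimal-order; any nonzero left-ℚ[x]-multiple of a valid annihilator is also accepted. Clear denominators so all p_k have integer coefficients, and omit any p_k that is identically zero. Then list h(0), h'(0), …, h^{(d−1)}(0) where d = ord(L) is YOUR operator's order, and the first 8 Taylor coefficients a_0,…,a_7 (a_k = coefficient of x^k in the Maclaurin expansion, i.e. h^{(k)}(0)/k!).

L = (52 + 64·x + 384·x^2 + 1024·x^3 + 1024·x^4) + (-12 - 48·x)·Dx + (1 + 8·x + 16·x^2)·Dx^2  (order 2).
h: a_k = -6, -24, 12, 96, 236, 144, -3352/15, -7552/15, …
ICs: h(0) = -6, h′(0) = -24.

f: a_k = 0, -6, 0, 4, 0, -4/5, 0, 8/105, …
Change of var in L_f (x↦r) gives L₀.
h₀' ⇒ L via d/dx closure of L₀.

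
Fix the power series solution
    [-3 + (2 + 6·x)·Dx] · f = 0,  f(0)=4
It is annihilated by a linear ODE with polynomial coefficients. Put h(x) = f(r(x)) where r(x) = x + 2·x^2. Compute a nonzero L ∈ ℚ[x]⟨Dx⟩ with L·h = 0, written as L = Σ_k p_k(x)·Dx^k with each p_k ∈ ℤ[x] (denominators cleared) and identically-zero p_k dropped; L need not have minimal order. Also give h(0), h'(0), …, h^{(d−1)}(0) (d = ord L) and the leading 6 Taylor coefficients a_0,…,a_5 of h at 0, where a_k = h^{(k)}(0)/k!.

L = (-3 - 12·x) + (2 + 6·x + 12·x^2)·Dx  (order 1).
h: a_k = 4, 6, 15/2, -45/4, 315/32, 405/64, …
ICs: h(0) = 4.

f: a_k = 4, 6, -9/2, 27/4, -405/32, 1701/64, …
Substitute x→r, Dx→(1/r')Dx; clear ⇒ L₀.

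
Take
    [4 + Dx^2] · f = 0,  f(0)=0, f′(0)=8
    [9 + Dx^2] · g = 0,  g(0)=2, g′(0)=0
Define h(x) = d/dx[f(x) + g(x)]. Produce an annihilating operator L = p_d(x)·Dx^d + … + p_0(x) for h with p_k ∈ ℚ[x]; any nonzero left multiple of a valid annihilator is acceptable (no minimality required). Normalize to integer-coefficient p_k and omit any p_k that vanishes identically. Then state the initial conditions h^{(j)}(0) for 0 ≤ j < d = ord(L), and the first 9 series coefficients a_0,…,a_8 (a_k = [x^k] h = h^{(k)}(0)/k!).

L = 36 + 13·Dx^2 + Dx^4  (order 4).
h: a_k = 8, -18, -16, 27, 16/3, -243/20, -32/45, 729/280, 16/315, …
ICs: h(0) = 8, h′(0) = -18, h′′(0) = -32, h′′′(0) = 162.

f: a_k = 0, 8, 0, -16/3, 0, 16/15, 0, -32/315, 0, …
g: a_k = 2, 0, -9, 0, 27/4, 0, -81/40, 0, 729/2240, …
L₀ := lclm(L_f,L_g); ord L₀ ≤ 2+2.
Derive L from L₀ (diff closure).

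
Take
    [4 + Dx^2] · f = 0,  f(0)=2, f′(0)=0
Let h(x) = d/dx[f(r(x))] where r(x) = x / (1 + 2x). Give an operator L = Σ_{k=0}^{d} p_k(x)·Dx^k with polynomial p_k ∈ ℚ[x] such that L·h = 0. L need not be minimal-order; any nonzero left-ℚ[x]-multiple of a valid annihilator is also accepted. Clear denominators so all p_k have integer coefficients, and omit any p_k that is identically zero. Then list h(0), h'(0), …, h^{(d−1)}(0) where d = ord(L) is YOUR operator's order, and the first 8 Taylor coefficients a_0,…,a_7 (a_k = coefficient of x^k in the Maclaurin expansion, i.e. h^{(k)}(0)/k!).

L = (28 + 96·x + 96·x^2) + (12 + 72·x + 144·x^2 + 96·x^3)·Dx + (1 + 8·x + 24·x^2 + 32·x^3 + 16·x^4)·Dx^2  (order 2).
h: a_k = 0, -8, 48, -560/3, 1760/3, -24016/15, 19488/5, -534368/63, …
ICs: h(0) = 0, h′(0) = -8.

f: a_k = 2, 0, -4, 0, 4/3, 0, -8/45, 0, …
L₀ from L_f via x↦r, Dx↦r'^{-1}Dx.
Derive L from L₀ (diff closure).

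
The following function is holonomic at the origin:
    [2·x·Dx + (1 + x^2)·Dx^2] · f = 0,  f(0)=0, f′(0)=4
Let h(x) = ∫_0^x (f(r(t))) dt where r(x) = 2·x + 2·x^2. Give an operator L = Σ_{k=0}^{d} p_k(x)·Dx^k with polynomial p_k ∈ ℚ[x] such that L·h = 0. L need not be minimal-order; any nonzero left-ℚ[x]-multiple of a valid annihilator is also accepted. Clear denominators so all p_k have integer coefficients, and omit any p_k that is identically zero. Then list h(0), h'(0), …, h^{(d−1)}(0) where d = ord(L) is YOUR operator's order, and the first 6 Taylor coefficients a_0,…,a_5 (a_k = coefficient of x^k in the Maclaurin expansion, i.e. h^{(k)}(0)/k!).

L = (-2 + 8·x + 32·x^2 + 48·x^3 + 24·x^4)·Dx^2 + (1 + 2·x + 4·x^2 + 16·x^3 + 20·x^4 + 8·x^5)·Dx^3  (order 3).
h: a_k = 0, 0, 4, 8/3, -8/3, -32/5, …
ICs: h(0) = 0, h′(0) = 0, h′′(0) = 8.

f: a_k = 0, 4, 0, -4/3, 0, 4/5, …
h₀=f(r): pull back L_f along r ⇒ L₀.
∫: right-multiply L₀ by Dx.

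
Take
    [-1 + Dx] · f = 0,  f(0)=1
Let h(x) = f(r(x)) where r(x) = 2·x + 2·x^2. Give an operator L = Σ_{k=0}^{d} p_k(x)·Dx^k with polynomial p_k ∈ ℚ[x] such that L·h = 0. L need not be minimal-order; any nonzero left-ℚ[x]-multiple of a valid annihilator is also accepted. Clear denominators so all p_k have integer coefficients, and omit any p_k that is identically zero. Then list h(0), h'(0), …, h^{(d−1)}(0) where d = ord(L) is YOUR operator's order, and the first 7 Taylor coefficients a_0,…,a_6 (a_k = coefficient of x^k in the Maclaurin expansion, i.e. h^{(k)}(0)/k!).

f: a_k = 1, 1, 1/2, 1/6, 1/24, 1/120, 1/720, …
L₀ from L_f via x↦r, Dx↦r'^{-1}Dx.
L = (-2 - 4·x) + Dx  (order 1).
h: a_k = 1, 2, 4, 16/3, 20/3, 104/15, 304/45, …
ICs: h(0) = 1.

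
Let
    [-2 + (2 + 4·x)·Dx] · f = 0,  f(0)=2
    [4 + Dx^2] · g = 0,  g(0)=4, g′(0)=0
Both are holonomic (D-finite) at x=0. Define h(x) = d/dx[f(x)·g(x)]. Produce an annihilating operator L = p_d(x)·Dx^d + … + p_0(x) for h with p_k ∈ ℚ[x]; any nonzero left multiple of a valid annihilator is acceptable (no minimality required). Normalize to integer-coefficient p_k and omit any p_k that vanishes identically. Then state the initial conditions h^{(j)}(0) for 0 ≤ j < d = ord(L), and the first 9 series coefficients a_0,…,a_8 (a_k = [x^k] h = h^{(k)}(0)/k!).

L = (53 + 288·x + 544·x^2 + 512·x^3 + 256·x^4) + (-2 - 36·x - 96·x^2 - 64·x^3)·Dx + (7 + 44·x + 108·x^2 + 128·x^3 + 64·x^4)·Dx^2  (order 2).
h: a_k = 8, -40, -36, 100/3, 65/3, -349/15, 2807/90, -44047/630, 80889/560, …
ICs: h(0) = 8, h′(0) = -40.

f: a_k = 2, 2, -1, 1, -5/4, 7/4, -21/8, 33/8, -429/64, …
g: a_k = 4, 0, -8, 0, 8/3, 0, -16/45, 0, 8/315, …
L₀ := L_f ⊗_s L_g (sym. prod.), ord ≤ 2.
h₀' ⇒ L via d/dx closure of L₀.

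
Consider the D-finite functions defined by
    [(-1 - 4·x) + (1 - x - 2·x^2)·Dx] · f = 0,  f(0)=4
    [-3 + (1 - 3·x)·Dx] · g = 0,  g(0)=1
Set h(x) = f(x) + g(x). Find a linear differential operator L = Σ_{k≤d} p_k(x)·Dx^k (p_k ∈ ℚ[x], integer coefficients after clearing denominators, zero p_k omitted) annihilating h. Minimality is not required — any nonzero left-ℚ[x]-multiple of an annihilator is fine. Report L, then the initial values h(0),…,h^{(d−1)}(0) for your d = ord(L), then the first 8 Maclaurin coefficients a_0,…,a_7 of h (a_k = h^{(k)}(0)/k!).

f: a_k = 4, 4, 12, 20, 44, 84, 172, 340, …
g: a_k = 1, 3, 9, 27, 81, 243, 729, 2187, …
Weyl lclm of L_f,L_g ⇒ L₀ (ord ≤ 2).
L = (-36·x + 36·x^2 - 36·x^3) + (6 - 6·x - 30·x^2 + 54·x^3 - 72·x^4)·Dx + (-1 + 6·x - 12·x^2 + 8·x^3 + 9·x^4 - 18·x^5)·Dx^2  (order 2).
h: a_k = 5, 7, 21, 47, 125, 327, 901, 2527, …
ICs: h(0) = 5, h′(0) = 7.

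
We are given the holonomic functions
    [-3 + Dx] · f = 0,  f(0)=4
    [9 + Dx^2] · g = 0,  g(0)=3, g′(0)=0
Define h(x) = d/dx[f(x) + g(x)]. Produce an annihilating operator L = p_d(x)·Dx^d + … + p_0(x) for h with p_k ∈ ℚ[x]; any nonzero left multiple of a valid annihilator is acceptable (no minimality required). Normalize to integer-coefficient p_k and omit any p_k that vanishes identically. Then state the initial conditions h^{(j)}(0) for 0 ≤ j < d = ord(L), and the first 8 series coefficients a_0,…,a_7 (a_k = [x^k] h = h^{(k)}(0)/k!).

L = 27 - 9·Dx + 3·Dx^2 - Dx^3  (order 3).
h: a_k = 12, 9, 54, 189/2, 81/2, 243/40, 243/20, 729/80, …
ICs: h(0) = 12, h′(0) = 9, h′′(0) = 108.

f: a_k = 4, 12, 18, 18, 27/2, 81/10, 81/20, 243/140, …
g: a_k = 3, 0, -27/2, 0, 81/8, 0, -243/80, 0, …
L₀ := lclm(L_f,L_g); ord L₀ ≤ 1+2.
Derive L from L₀ (diff closure).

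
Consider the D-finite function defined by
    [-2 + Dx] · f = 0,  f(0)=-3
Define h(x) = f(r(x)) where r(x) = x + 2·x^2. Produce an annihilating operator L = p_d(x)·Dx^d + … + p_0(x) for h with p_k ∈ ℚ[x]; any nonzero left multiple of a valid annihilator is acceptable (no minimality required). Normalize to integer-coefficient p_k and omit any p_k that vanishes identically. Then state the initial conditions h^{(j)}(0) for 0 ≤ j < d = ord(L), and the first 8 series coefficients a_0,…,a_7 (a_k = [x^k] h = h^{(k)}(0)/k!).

f: a_k = -3, -6, -6, -4, -2, -4/5, -4/15, -8/105, …
L₀ from L_f via x↦r, Dx↦r'^{-1}Dx.
L = (-2 - 8·x) + Dx  (order 1).
h: a_k = -3, -6, -18, -28, -50, -324/5, -1324/15, -10424/105, …
ICs: h(0) = -3.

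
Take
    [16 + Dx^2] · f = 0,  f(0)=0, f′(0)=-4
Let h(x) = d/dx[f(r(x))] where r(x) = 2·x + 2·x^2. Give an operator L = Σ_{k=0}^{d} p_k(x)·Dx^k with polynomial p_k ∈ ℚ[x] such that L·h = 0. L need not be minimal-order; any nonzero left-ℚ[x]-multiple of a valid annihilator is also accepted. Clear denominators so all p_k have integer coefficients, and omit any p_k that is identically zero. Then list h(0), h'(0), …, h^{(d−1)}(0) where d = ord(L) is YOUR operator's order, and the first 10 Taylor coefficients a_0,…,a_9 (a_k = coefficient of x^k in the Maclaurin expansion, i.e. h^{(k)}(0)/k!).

f: a_k = 0, -4, 0, 32/3, 0, -128/15, 0, 1024/315, 0, -2048/2835, …
f∘r: x↦r, Dx↦Dx/r' in L_f ⇒ L₀.
Differentiate: ansatz ord ≤ ord L₀ ⇒ L.
L = (76 + 512·x + 1536·x^2 + 2048·x^3 + 1024·x^4) + (-6 - 12·x)·Dx + (1 + 4·x + 4·x^2)·Dx^2  (order 2).
h: a_k = -8, -16, 256, 1024, -256/3, -7680, -729088/45, 65536/45, 19853312/315, 2301952/21, …
ICs: h(0) = -8, h′(0) = -16.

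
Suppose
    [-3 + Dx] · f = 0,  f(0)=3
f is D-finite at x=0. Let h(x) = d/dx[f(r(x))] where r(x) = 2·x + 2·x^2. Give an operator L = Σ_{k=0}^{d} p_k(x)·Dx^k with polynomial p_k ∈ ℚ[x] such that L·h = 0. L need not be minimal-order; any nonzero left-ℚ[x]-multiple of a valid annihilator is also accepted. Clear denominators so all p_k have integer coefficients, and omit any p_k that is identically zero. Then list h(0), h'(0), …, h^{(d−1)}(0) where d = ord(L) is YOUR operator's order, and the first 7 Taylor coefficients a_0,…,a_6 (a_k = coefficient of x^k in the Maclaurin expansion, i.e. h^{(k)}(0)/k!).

f: a_k = 3, 9, 27/2, 27/2, 81/8, 243/40, 243/80, …
Change of var in L_f (x↦r) gives L₀.
Derive L from L₀ (diff closure).
L = (8 + 24·x + 24·x^2) + (-1 - 2·x)·Dx  (order 1).
h: a_k = 18, 144, 648, 2160, 5832, 67392/5, 137376/5, …
ICs: h(0) = 18.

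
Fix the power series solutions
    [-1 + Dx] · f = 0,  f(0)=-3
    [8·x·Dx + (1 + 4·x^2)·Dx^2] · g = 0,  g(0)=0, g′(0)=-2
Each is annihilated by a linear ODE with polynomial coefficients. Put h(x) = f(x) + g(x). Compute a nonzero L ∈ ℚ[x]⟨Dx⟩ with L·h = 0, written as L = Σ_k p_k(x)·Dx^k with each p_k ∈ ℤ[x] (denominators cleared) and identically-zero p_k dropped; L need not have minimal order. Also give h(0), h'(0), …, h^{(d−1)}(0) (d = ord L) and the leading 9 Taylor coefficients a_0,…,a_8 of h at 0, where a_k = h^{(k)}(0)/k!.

f: a_k = -3, -3, -3/2, -1/2, -1/8, -1/40, -1/240, -1/1680, -1/13440, …
g: a_k = 0, -2, 0, 8/3, 0, -32/5, 0, 128/7, 0, …
L₀ := lclm(L_f,L_g); ord L₀ ≤ 1+2.
L = (8 - 8·x - 96·x^2 - 32·x^3)·Dx + (-9 + 88·x^2 - 16·x^4)·Dx^2 + (1 + 8·x + 8·x^2 + 32·x^3 + 16·x^4)·Dx^3  (order 3).
h: a_k = -3, -5, -3/2, 13/6, -1/8, -257/40, -1/240, 30719/1680, -1/13440, …
ICs: h(0) = -3, h′(0) = -5, h′′(0) = -3.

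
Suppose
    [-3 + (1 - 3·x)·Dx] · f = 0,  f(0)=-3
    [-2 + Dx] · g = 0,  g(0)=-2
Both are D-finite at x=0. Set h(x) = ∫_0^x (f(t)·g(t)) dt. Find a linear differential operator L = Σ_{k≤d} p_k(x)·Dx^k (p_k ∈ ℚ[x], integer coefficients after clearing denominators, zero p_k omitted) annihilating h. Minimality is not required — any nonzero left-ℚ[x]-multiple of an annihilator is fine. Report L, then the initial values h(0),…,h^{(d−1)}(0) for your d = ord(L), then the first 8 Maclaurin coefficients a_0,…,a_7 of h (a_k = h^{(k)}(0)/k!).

L = (5 - 6·x)·Dx + (-1 + 3·x)·Dx^2  (order 2).
h: a_k = 0, 6, 15, 34, 157/2, 946/5, 7099/15, 25558/21, …
ICs: h(0) = 0, h′(0) = 6.

f: a_k = -3, -9, -27, -81, -243, -729, -2187, -6561, …
g: a_k = -2, -4, -4, -8/3, -4/3, -8/15, -8/45, -16/315, …
f·g: L₀ = L_f ⊗_s L_g, ord ≤ 1·1.
Integrate: L := L₀·Dx.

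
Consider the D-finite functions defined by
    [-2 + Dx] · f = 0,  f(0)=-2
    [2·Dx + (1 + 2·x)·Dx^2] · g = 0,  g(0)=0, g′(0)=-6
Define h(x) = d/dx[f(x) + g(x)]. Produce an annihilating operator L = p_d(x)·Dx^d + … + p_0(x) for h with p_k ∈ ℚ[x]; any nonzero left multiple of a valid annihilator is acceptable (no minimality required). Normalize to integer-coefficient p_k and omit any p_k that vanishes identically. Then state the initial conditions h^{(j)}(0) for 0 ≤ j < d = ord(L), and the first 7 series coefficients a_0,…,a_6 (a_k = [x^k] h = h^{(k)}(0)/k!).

L = (-6 - 4·x) + (1 - 4·x - 4·x^2)·Dx + (1 + 3·x + 2·x^2)·Dx^2  (order 2).
h: a_k = -10, 4, -32, 128/3, -296/3, 2864/15, -17296/45, …
ICs: h(0) = -10, h′(0) = 4.

f: a_k = -2, -4, -4, -8/3, -4/3, -8/15, -8/45, …
g: a_k = 0, -6, 6, -8, 12, -96/5, 32, …
f+g: L₀ = lclm(L_f,L_g), ord ≤ 1+2.
Derive L from L₀ (diff closure).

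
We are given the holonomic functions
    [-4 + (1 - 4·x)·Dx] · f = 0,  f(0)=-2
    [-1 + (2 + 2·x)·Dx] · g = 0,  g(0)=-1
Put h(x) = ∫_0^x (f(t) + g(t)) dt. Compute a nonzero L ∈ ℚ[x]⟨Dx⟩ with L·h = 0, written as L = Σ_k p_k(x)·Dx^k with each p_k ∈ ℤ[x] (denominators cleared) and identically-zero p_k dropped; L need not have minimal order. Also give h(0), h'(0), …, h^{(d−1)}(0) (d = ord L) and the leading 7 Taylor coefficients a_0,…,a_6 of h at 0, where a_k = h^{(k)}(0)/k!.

f: a_k = -2, -8, -32, -128, -512, -2048, -8192, …
g: a_k = -1, -1/2, 1/8, -1/16, 5/128, -7/256, 21/1024, …
h₀=f+g: left-lcm gives L₀, ord ≤ 2.
∫: right-multiply L₀ by Dx.
L = (-68 - 48·x)·Dx + (129 + 248·x + 144·x^2)·Dx^2 + (-14 + 18·x + 128·x^2 + 96·x^3)·Dx^3  (order 3).
h: a_k = 0, -3, -17/4, -85/8, -2049/64, -65531/640, -174765/512, …
ICs: h(0) = 0, h′(0) = -3, h′′(0) = -17/2.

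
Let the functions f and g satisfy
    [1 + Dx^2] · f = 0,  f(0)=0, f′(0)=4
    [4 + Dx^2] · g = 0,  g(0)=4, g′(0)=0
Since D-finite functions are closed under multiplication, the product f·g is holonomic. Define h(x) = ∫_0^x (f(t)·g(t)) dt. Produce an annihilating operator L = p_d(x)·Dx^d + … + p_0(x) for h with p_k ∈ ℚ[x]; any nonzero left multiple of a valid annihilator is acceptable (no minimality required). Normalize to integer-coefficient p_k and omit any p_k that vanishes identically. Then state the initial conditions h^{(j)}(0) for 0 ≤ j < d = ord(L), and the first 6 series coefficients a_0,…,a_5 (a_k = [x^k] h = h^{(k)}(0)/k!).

L = 9·Dx + 10·Dx^3 + Dx^5  (order 5).
h: a_k = 0, 0, 8, 0, -26/3, 0, …
ICs: h(0) = 0, h′(0) = 0, h′′(0) = 16, h′′′(0) = 0, h′′′′(0) = -208.

f: a_k = 0, 4, 0, -2/3, 0, 1/30, …
g: a_k = 4, 0, -8, 0, 8/3, 0, …
f·g: L₀ = L_f ⊗_s L_g, ord ≤ 2·2.
Integrate: L := L₀·Dx.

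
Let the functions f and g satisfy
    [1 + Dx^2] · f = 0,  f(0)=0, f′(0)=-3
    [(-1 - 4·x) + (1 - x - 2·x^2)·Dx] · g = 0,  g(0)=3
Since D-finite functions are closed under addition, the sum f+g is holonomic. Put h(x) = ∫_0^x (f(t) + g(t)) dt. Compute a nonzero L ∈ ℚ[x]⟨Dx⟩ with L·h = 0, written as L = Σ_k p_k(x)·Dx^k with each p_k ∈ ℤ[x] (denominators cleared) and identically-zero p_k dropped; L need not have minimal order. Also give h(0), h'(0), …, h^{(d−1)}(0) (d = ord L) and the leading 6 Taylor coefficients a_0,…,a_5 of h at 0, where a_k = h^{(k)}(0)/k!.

L = (-31 - 146·x - 133·x^2 - 184·x^3 - 20·x^4 - 16·x^5)·Dx + (7 + 3·x - 3·x^2 - 37·x^3 - 42·x^4 - 12·x^5 - 8·x^6)·Dx^2 + (-31 - 146·x - 133·x^2 - 184·x^3 - 20·x^4 - 16·x^5)·Dx^3 + (7 + 3·x - 3·x^2 - 37·x^3 - 42·x^4 - 12·x^5 - 8·x^6)·Dx^4  (order 4).
h: a_k = 0, 3, 0, 3, 31/8, 33/5, …
ICs: h(0) = 0, h′(0) = 3, h′′(0) = 0, h′′′(0) = 18.

f: a_k = 0, -3, 0, 1/2, 0, -1/40, …
g: a_k = 3, 3, 9, 15, 33, 63, …
L₀ := lclm(L_f,L_g); ord L₀ ≤ 2+1.
∫: right-multiply L₀ by Dx.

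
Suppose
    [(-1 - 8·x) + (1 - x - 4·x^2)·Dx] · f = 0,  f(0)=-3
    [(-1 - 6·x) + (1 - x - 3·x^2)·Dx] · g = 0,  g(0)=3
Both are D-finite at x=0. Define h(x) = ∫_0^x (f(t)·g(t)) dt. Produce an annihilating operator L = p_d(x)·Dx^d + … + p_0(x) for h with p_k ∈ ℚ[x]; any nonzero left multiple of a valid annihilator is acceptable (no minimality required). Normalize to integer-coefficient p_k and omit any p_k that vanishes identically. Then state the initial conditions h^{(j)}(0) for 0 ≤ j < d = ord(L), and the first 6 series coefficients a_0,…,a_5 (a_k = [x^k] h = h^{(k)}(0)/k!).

f: a_k = -3, -3, -15, -27, -87, -195, …
g: a_k = 3, 3, 12, 21, 57, 120, …
h₀=f·g: eliminate ⇒ L₀, order ≤ 1·1.
∫: right-multiply L₀ by Dx.
L = (-2 - 12·x + 21·x^2 + 48·x^3)·Dx + (1 - 2·x - 6·x^2 + 7·x^3 + 12·x^4)·Dx^2  (order 2).
h: a_k = 0, -9, -9, -30, -225/4, -756/5, …
ICs: h(0) = 0, h′(0) = -9.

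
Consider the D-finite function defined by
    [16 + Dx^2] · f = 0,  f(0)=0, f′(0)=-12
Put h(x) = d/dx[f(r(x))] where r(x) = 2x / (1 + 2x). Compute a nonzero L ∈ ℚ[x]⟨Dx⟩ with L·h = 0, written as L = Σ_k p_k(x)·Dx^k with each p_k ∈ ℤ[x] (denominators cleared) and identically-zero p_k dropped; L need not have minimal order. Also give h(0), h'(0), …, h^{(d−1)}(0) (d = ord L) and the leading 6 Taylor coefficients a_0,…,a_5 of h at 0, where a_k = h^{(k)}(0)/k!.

f: a_k = 0, -12, 0, 32, 0, -128/5, …
L₀ from L_f via x↦r, Dx↦r'^{-1}Dx.
Differentiate: ansatz ord ≤ ord L₀ ⇒ L.
L = (88 + 96·x + 96·x^2) + (12 + 72·x + 144·x^2 + 96·x^3)·Dx + (1 + 8·x + 24·x^2 + 32·x^3 + 16·x^4)·Dx^2  (order 2).
h: a_k = -24, 96, 480, -5376, 24704, -69120, …
ICs: h(0) = -24, h′(0) = 96.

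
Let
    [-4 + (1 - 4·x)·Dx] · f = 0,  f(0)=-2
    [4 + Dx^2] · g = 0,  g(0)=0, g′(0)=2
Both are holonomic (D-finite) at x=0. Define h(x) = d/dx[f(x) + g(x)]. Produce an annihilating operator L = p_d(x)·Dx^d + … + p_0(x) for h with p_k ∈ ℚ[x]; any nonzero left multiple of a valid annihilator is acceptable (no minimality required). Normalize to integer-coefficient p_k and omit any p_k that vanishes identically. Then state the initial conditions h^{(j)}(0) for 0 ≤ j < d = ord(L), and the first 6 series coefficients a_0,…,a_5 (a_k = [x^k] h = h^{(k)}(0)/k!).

L = (1568 - 256·x + 512·x^2) + (-100 + 432·x - 192·x^2 + 256·x^3)·Dx + (392 - 64·x + 128·x^2)·Dx^2 + (-25 + 108·x - 48·x^2 + 64·x^3)·Dx^3  (order 3).
h: a_k = -6, -64, -388, -2048, -30716/3, -49152, …
ICs: h(0) = -6, h′(0) = -64, h′′(0) = -776.

f: a_k = -2, -8, -32, -128, -512, -2048, …
g: a_k = 0, 2, 0, -4/3, 0, 4/15, …
h₀=f+g: left-lcm gives L₀, ord ≤ 3.
h₀' ⇒ L via d/dx closure of L₀.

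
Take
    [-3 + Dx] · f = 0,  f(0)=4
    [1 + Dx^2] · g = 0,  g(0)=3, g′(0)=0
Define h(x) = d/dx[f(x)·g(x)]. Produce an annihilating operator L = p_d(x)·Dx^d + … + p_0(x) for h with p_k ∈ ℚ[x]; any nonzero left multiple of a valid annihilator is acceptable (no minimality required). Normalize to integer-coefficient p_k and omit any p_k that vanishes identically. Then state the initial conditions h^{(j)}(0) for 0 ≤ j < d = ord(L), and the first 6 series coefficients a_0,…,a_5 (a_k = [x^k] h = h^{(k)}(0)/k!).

f: a_k = 4, 12, 18, 18, 27/2, 81/10, …
g: a_k = 3, 0, -3/2, 0, 1/8, 0, …
Product ⇒ symmetric product L₀, ord ≤ 2.
Derive L from L₀ (diff closure).
L = 10 - 6·Dx + Dx^2  (order 2).
h: a_k = 36, 96, 108, 56, -6, -176/5, …
ICs: h(0) = 36, h′(0) = 96.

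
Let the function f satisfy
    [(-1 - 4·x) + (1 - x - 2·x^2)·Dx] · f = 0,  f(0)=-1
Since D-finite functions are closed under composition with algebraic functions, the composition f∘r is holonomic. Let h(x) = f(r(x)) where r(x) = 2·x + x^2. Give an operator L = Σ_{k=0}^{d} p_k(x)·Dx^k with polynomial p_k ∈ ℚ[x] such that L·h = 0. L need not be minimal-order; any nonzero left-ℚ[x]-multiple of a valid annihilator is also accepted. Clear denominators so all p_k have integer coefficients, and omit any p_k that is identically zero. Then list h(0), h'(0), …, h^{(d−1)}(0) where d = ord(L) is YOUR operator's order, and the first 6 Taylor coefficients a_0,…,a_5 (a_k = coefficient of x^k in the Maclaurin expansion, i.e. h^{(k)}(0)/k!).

f: a_k = -1, -1, -3, -5, -11, -21, …
f∘r: x↦r, Dx↦Dx/r' in L_f ⇒ L₀.
L = (2 + 16·x + 8·x^2) + (-1 + 3·x + 6·x^2 + 2·x^3)·Dx  (order 1).
h: a_k = -1, -2, -13, -52, -239, -1054, …
ICs: h(0) = -1.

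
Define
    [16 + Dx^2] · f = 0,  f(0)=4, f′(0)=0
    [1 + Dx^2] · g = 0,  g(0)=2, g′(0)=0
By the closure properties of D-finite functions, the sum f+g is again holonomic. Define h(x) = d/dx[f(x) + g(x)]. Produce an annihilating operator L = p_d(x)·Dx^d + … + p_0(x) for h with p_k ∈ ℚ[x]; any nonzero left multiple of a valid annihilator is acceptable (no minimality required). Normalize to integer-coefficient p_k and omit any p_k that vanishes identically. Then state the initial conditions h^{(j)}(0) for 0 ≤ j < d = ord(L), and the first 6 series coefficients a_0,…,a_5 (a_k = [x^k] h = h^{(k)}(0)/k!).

f: a_k = 4, 0, -32, 0, 128/3, 0, …
g: a_k = 2, 0, -1, 0, 1/12, 0, …
f+g: L₀ = lclm(L_f,L_g), ord ≤ 2+2.
h₀' ⇒ L via d/dx closure of L₀.
L = 16 + 17·Dx^2 + Dx^4  (order 4).
h: a_k = 0, -66, 0, 171, 0, -2731/20, …
ICs: h(0) = 0, h′(0) = -66, h′′(0) = 0, h′′′(0) = 1026.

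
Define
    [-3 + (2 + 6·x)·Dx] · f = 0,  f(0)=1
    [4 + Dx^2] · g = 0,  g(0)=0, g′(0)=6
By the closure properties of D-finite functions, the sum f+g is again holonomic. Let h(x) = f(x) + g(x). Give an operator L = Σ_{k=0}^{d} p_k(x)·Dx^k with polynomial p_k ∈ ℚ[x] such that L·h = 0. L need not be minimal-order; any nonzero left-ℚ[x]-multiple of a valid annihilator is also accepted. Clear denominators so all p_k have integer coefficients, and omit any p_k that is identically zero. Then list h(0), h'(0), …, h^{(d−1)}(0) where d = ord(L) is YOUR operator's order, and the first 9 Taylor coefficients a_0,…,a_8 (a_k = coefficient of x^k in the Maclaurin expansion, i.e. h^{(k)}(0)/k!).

f: a_k = 1, 3/2, -9/8, 27/16, -405/128, 1701/256, -15309/1024, 72171/2048, -2814669/32768, …
g: a_k = 0, 6, 0, -4, 0, 4/5, 0, -8/105, 0, …
L₀ := lclm(L_f,L_g); ord L₀ ≤ 1+2.
L = (-516 - 1152·x - 1728·x^2) + (56 + 936·x + 3456·x^2 + 3456·x^3)·Dx + (-129 - 288·x - 432·x^2)·Dx^2 + (14 + 234·x + 864·x^2 + 864·x^3)·Dx^3  (order 3).
h: a_k = 1, 15/2, -9/8, -37/16, -405/128, 9529/1280, -15309/1024, 7561571/215040, -2814669/32768, …
ICs: h(0) = 1, h′(0) = 15/2, h′′(0) = -9/4.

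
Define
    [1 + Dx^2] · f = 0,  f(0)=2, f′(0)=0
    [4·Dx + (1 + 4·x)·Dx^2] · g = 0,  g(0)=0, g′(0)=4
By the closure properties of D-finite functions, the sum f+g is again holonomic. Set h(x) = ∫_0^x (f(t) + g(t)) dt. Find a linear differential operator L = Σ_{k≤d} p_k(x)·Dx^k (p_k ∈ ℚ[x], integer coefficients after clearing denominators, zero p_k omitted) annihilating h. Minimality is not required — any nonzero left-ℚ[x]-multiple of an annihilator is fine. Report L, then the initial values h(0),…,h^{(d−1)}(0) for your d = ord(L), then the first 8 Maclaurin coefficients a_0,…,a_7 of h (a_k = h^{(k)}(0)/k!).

L = (388 + 32·x + 64·x^2)·Dx^2 + (33 + 140·x + 48·x^2 + 64·x^3)·Dx^3 + (388 + 32·x + 64·x^2)·Dx^4 + (33 + 140·x + 48·x^2 + 64·x^3)·Dx^5  (order 5).
h: a_k = 0, 2, 2, -3, 16/3, -767/60, 512/15, -245761/2520, …
ICs: h(0) = 0, h′(0) = 2, h′′(0) = 4, h′′′(0) = -18, h′′′′(0) = 128.

f: a_k = 2, 0, -1, 0, 1/12, 0, -1/360, 0, …
g: a_k = 0, 4, -8, 64/3, -64, 1024/5, -2048/3, 16384/7, …
f+g: L₀ = lclm(L_f,L_g), ord ≤ 2+2.
h=∫h₀ ⇒ L = L₀·Dx.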